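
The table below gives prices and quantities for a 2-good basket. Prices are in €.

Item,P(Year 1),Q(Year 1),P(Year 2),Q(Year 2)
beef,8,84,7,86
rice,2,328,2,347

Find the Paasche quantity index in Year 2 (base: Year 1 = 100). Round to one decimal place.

Paasche quantity index uses current-period prices as weights.
ΣP(Year 2)·Q(Year 2) = 7×86 + 2×347 = 602 + 694 = 1296
ΣP(Year 2)·Q(Year 1) = 7×84 + 2×328 = 588 + 656 = 1244
Index = 1296 / 1244 × 100 = 104.1801

104.2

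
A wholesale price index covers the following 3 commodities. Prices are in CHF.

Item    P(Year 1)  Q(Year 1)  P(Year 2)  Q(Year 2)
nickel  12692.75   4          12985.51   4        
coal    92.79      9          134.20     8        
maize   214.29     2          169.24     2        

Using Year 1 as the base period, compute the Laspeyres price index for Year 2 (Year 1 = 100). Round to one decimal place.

102.8

Laspeyres price index uses base-period quantities as weights.
ΣP(Year 2)·Q(Year 1) = 12985.51×4 + 134.20×9 + 169.24×2 = 51942.04 + 1207.8 + 338.48 = 53488.32
ΣP(Year 1)·Q(Year 1) = 12692.75×4 + 92.79×9 + 214.29×2 = 50771 + 835.11 + 428.58 = 52034.69
Index = 53488.32 / 52034.69 × 100 = 102.7936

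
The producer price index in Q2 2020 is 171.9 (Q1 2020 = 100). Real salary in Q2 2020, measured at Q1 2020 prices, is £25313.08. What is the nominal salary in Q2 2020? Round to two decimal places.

Nominal = Real × (Index/100) = 25313.08 × (171.9/100)
        = 25313.08 × 1.719 = 43513.1845

43513.18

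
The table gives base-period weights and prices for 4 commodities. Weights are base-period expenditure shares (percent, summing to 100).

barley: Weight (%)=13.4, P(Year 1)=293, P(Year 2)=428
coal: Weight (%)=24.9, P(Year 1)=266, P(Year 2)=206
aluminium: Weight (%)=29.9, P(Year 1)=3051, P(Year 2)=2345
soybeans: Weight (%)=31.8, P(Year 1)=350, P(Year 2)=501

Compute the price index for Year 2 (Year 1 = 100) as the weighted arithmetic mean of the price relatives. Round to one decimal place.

barley: 13.4 × (428/293) = 13.4 × 1.460751 = 19.5741
coal: 24.9 × (206/266) = 24.9 × 0.774436 = 19.2835
aluminium: 29.9 × (2345/3051) = 29.9 × 0.768600 = 22.9812
soybeans: 31.8 × (501/350) = 31.8 × 1.431429 = 45.5194
Index = Σ wᵢ·(p₁ᵢ/p₀ᵢ) = 19.5741 + 19.2835 + 22.9812 + 45.5194 = 107.3581

107.4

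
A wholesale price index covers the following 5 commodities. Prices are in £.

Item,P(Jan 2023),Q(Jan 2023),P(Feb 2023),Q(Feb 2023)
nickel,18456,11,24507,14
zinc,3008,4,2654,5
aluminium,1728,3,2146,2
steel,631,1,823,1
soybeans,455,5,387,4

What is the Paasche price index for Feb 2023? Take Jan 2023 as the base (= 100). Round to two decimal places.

129.96

Paasche price index uses current-period quantities as weights.
ΣP(Feb 2023)·Q(Feb 2023) = 24507×14 + 2654×5 + 2146×2 + 823×1 + 387×4 = 343098 + 13270 + 4292 + 823 + 1548 = 363031
ΣP(Jan 2023)·Q(Feb 2023) = 18456×14 + 3008×5 + 1728×2 + 631×1 + 455×4 = 258384 + 15040 + 3456 + 631 + 1820 = 279331
Index = 363031 / 279331 × 100 = 129.9645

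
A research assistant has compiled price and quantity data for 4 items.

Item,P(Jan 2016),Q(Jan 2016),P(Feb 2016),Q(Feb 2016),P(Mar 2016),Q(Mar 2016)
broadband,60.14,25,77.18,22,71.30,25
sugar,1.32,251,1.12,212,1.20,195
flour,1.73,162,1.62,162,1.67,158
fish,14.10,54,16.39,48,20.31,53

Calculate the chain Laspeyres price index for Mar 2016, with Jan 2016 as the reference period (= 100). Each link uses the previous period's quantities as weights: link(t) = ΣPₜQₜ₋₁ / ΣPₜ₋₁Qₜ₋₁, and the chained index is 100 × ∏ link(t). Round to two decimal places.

Link Jan 2016→Feb 2016:
ΣP(Feb 2016)Q(Jan 2016) = 77.18×25 + 1.12×251 + 1.62×162 + 16.39×54 = 1929.5 + 281.12 + 262.44 + 885.06 = 3358.12
ΣP(Jan 2016)Q(Jan 2016) = 60.14×25 + 1.32×251 + 1.73×162 + 14.10×54 = 1503.5 + 331.32 + 280.26 + 761.4 = 2876.48
link = 3358.12/2876.48 = 1.167441
Link Feb 2016→Mar 2016:
ΣP(Mar 2016)Q(Feb 2016) = 71.30×22 + 1.20×212 + 1.67×162 + 20.31×48 = 1568.6 + 254.4 + 270.54 + 974.88 = 3068.42
ΣP(Feb 2016)Q(Feb 2016) = 77.18×22 + 1.12×212 + 1.62×162 + 16.39×48 = 1697.96 + 237.44 + 262.44 + 786.72 = 2984.56
link = 3068.42/2984.56 = 1.028098
Chained index = 100 × 1.167441 × 1.028098 = 120.0243

120.02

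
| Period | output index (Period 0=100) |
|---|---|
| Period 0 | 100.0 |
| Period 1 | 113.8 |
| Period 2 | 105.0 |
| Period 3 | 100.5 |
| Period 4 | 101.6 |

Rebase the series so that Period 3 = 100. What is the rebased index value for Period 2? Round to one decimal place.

Rebased(Period 2) = 105.0 / 100.5 × 100 = 104.4776

104.5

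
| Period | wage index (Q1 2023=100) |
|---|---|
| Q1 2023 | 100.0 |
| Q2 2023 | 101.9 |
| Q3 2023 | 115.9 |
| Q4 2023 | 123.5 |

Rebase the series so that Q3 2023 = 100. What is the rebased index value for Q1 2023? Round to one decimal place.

Rebased(Q1 2023) = 100.0 / 115.9 × 100 = 86.2813

86.3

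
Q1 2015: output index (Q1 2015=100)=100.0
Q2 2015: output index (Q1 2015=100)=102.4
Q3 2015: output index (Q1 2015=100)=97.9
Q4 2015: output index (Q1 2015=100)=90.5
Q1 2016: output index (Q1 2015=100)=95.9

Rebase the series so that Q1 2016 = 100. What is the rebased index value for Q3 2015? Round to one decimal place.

102.1

Rebased(Q3 2015) = 97.9 / 95.9 × 100 = 102.0855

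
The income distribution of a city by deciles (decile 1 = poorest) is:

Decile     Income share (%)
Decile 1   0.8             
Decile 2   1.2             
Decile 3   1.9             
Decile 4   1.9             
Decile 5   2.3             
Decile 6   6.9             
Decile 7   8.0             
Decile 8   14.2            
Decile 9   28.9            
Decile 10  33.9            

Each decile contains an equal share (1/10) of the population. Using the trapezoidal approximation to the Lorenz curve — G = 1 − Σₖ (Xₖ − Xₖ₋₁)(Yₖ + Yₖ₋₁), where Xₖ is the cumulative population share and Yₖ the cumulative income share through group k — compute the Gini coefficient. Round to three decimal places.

0.576

Cumulative income shares Yₖ: 0.0080, 0.0200, 0.0390, 0.0580, 0.0810, 0.1500, 0.2300, 0.3720, 0.6610, 1.0000
Σ (Xₖ−Xₖ₋₁)(Yₖ+Yₖ₋₁) = (1/10)(0.0080+0.0000) + (1/10)(0.0200+0.0080) + (1/10)(0.0390+0.0200) + (1/10)(0.0580+0.0390) + (1/10)(0.0810+0.0580) + (1/10)(0.1500+0.0810) + (1/10)(0.2300+0.1500) + (1/10)(0.3720+0.2300) + (1/10)(0.6610+0.3720) + (1/10)(1.0000+0.6610)
  = 0.0008 + 0.0028 + 0.0059 + 0.0097 + 0.0139 + 0.0231 + 0.0380 + 0.0602 + 0.1033 + 0.1661 = 0.4238
G = 1 − 0.4238 = 0.5762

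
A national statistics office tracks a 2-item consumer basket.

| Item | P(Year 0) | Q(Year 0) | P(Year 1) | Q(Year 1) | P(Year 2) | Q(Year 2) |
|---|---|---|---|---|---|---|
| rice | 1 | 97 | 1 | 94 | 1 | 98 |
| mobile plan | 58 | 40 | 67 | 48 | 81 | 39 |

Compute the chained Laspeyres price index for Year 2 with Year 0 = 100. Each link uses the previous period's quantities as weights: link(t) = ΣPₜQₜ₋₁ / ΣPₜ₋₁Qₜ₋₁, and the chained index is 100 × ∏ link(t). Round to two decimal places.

138.22

Link Year 0→Year 1:
ΣP(Year 1)Q(Year 0) = 1×97 + 67×40 = 97 + 2680 = 2777
ΣP(Year 0)Q(Year 0) = 1×97 + 58×40 = 97 + 2320 = 2417
link = 2777/2417 = 1.148945
Link Year 1→Year 2:
ΣP(Year 2)Q(Year 1) = 1×94 + 81×48 = 94 + 3888 = 3982
ΣP(Year 1)Q(Year 1) = 1×94 + 67×48 = 94 + 3216 = 3310
link = 3982/3310 = 1.203021
Chained index = 100 × 1.148945 × 1.203021 = 138.2205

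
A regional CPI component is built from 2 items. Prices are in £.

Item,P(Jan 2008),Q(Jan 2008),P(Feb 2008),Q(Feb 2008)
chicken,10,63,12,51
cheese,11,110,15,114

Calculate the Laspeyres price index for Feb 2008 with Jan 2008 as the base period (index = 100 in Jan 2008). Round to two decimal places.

Laspeyres price index uses base-period quantities as weights.
ΣP(Feb 2008)·Q(Jan 2008) = 12×63 + 15×110 = 756 + 1650 = 2406
ΣP(Jan 2008)·Q(Jan 2008) = 10×63 + 11×110 = 630 + 1210 = 1840
Index = 2406 / 1840 × 100 = 130.7609

130.76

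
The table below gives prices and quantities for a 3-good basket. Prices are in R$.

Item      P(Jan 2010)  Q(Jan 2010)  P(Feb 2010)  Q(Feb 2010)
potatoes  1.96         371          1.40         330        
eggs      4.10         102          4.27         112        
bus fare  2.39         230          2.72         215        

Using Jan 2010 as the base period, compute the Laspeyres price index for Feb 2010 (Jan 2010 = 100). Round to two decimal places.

Laspeyres price index uses base-period quantities as weights.
ΣP(Feb 2010)·Q(Jan 2010) = 1.40×371 + 4.27×102 + 2.72×230 = 519.4 + 435.54 + 625.6 = 1580.54
ΣP(Jan 2010)·Q(Jan 2010) = 1.96×371 + 4.10×102 + 2.39×230 = 727.16 + 418.2 + 549.7 = 1695.06
Index = 1580.54 / 1695.06 × 100 = 93.2439

93.24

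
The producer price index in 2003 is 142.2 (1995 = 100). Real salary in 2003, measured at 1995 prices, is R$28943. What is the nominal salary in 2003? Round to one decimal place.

Nominal = Real × (Index/100) = 28943 × (142.2/100)
        = 28943 × 1.422 = 41156.9460

41156.9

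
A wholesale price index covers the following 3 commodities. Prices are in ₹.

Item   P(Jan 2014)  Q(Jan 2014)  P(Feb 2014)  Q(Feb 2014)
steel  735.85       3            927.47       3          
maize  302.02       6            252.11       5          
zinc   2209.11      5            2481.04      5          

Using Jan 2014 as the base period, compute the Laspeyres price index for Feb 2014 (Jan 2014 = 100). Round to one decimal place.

110.9

Laspeyres price index uses base-period quantities as weights.
ΣP(Feb 2014)·Q(Jan 2014) = 927.47×3 + 252.11×6 + 2481.04×5 = 2782.41 + 1512.66 + 12405.2 = 16700.27
ΣP(Jan 2014)·Q(Jan 2014) = 735.85×3 + 302.02×6 + 2209.11×5 = 2207.55 + 1812.12 + 11045.55 = 15065.22
Index = 16700.27 / 15065.22 × 100 = 110.8531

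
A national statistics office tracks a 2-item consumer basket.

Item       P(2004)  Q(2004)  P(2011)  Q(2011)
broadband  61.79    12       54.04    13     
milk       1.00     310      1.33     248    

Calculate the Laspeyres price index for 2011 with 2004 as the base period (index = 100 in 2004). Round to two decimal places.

100.88

Laspeyres price index uses base-period quantities as weights.
ΣP(2011)·Q(2004) = 54.04×12 + 1.33×310 = 648.48 + 412.3 = 1060.78
ΣP(2004)·Q(2004) = 61.79×12 + 1.00×310 = 741.48 + 310 = 1051.48
Index = 1060.78 / 1051.48 × 100 = 100.8845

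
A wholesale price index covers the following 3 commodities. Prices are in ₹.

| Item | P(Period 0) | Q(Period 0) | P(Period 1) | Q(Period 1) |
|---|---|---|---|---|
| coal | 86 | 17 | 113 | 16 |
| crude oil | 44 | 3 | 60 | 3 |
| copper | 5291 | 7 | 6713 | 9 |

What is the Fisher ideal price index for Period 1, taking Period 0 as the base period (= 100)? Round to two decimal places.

127.05

Laspeyres component (base-period weights):
ΣP(Period 1)Q(Period 0) = 113×17 + 60×3 + 6713×7 = 1921 + 180 + 46991 = 49092
ΣP(Period 0)Q(Period 0) = 86×17 + 44×3 + 5291×7 = 1462 + 132 + 37037 = 38631
L = 49092 / 38631 × 100 = 127.0793
Paasche component (current-period weights):
ΣP(Period 1)Q(Period 1) = 113×16 + 60×3 + 6713×9 = 1808 + 180 + 60417 = 62405
ΣP(Period 0)Q(Period 1) = 86×16 + 44×3 + 5291×9 = 1376 + 132 + 47619 = 49127
P = 62405 / 49127 × 100 = 127.0279
Fisher = √(L × P) = √(127.0793 × 127.0279) = 127.0536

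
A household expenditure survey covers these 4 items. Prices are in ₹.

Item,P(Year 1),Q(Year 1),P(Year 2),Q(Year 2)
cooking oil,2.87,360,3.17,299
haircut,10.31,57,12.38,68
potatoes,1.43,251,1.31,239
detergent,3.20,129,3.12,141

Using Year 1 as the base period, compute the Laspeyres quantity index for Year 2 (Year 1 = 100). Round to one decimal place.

Laspeyres quantity index uses base-period prices as weights.
ΣP(Year 1)·Q(Year 2) = 2.87×299 + 10.31×68 + 1.43×239 + 3.20×141 = 858.13 + 701.08 + 341.77 + 451.2 = 2352.18
ΣP(Year 1)·Q(Year 1) = 2.87×360 + 10.31×57 + 1.43×251 + 3.20×129 = 1033.2 + 587.67 + 358.93 + 412.8 = 2392.6
Index = 2352.18 / 2392.6 × 100 = 98.3106

98.3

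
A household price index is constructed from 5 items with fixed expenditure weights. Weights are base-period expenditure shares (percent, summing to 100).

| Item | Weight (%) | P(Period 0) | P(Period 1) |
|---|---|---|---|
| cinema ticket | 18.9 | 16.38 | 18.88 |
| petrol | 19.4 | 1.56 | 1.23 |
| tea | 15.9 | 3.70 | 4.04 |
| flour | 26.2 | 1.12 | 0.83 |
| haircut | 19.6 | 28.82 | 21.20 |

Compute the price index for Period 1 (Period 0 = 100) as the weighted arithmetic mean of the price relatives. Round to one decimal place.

cinema ticket: 18.9 × (18.88/16.38) = 18.9 × 1.152625 = 21.7846
petrol: 19.4 × (1.23/1.56) = 19.4 × 0.788462 = 15.2962
tea: 15.9 × (4.04/3.70) = 15.9 × 1.091892 = 17.3611
flour: 26.2 × (0.83/1.12) = 26.2 × 0.741071 = 19.4161
haircut: 19.6 × (21.20/28.82) = 19.6 × 0.735600 = 14.4178
Index = Σ wᵢ·(p₁ᵢ/p₀ᵢ) = 21.7846 + 15.2962 + 17.3611 + 19.4161 + 14.4178 = 88.2757

88.3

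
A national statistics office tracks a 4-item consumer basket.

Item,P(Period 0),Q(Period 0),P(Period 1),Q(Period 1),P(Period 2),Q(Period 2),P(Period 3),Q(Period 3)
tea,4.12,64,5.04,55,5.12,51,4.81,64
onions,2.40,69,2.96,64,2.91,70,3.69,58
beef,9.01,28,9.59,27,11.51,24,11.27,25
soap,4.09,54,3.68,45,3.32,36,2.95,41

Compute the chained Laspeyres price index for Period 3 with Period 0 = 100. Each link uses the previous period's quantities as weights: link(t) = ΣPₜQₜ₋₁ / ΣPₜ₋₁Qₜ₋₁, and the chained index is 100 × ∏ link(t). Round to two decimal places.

117.33

Link Period 0→Period 1:
ΣP(Period 1)Q(Period 0) = 5.04×64 + 2.96×69 + 9.59×28 + 3.68×54 = 322.56 + 204.24 + 268.52 + 198.72 = 994.04
ΣP(Period 0)Q(Period 0) = 4.12×64 + 2.40×69 + 9.01×28 + 4.09×54 = 263.68 + 165.6 + 252.28 + 220.86 = 902.42
link = 994.04/902.42 = 1.101527
Link Period 1→Period 2:
ΣP(Period 2)Q(Period 1) = 5.12×55 + 2.91×64 + 11.51×27 + 3.32×45 = 281.6 + 186.24 + 310.77 + 149.4 = 928.01
ΣP(Period 1)Q(Period 1) = 5.04×55 + 2.96×64 + 9.59×27 + 3.68×45 = 277.2 + 189.44 + 258.93 + 165.6 = 891.17
link = 928.01/891.17 = 1.041339
Link Period 2→Period 3:
ΣP(Period 3)Q(Period 2) = 4.81×51 + 3.69×70 + 11.27×24 + 2.95×36 = 245.31 + 258.3 + 270.48 + 106.2 = 880.29
ΣP(Period 2)Q(Period 2) = 5.12×51 + 2.91×70 + 11.51×24 + 3.32×36 = 261.12 + 203.7 + 276.24 + 119.52 = 860.58
link = 880.29/860.58 = 1.022903
Chained index = 100 × 1.101527 × 1.041339 × 1.022903 = 117.3334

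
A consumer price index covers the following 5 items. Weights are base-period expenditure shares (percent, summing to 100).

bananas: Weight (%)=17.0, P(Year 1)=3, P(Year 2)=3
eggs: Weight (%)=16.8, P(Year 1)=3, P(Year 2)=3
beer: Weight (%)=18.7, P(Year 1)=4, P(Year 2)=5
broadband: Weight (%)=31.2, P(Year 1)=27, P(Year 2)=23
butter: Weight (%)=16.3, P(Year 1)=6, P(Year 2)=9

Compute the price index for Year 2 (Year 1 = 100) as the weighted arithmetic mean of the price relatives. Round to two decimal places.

bananas: 17.0 × (3/3) = 17.0 × 1.000000 = 17.0000
eggs: 16.8 × (3/3) = 16.8 × 1.000000 = 16.8000
beer: 18.7 × (5/4) = 18.7 × 1.250000 = 23.3750
broadband: 31.2 × (23/27) = 31.2 × 0.851852 = 26.5778
butter: 16.3 × (9/6) = 16.3 × 1.500000 = 24.4500
Index = Σ wᵢ·(p₁ᵢ/p₀ᵢ) = 17.0000 + 16.8000 + 23.3750 + 26.5778 + 24.4500 = 108.2028

108.20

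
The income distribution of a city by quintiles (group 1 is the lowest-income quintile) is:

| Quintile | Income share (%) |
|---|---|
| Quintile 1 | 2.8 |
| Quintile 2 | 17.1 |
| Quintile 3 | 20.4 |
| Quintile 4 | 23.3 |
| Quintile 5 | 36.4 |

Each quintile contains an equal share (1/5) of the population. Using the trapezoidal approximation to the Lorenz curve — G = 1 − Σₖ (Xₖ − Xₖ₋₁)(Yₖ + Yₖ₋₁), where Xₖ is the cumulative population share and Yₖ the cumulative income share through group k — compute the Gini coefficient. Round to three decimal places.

0.294

Cumulative income shares Yₖ: 0.0280, 0.1990, 0.4030, 0.6360, 1.0000
Σ (Xₖ−Xₖ₋₁)(Yₖ+Yₖ₋₁) = (1/5)(0.0280+0.0000) + (1/5)(0.1990+0.0280) + (1/5)(0.4030+0.1990) + (1/5)(0.6360+0.4030) + (1/5)(1.0000+0.6360)
  = 0.0056 + 0.0454 + 0.1204 + 0.2078 + 0.3272 = 0.7064
G = 1 − 0.7064 = 0.2936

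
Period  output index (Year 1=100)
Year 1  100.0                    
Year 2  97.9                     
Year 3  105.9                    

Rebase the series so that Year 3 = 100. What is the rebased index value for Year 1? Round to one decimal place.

Rebased(Year 1) = 100.0 / 105.9 × 100 = 94.4287

94.4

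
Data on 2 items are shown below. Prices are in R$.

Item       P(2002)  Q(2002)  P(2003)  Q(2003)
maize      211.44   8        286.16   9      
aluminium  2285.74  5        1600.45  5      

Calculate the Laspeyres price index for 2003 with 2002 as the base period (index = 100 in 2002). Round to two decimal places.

78.44

Laspeyres price index uses base-period quantities as weights.
ΣP(2003)·Q(2002) = 286.16×8 + 1600.45×5 = 2289.28 + 8002.25 = 10291.53
ΣP(2002)·Q(2002) = 211.44×8 + 2285.74×5 = 1691.52 + 11428.7 = 13120.22
Index = 10291.53 / 13120.22 × 100 = 78.4402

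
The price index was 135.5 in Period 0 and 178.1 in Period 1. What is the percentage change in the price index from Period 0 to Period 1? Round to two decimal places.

Change = (178.1 − 135.5) / 135.5 × 100
       = 42.6 / 135.5 × 100 = 31.4391%

31.44%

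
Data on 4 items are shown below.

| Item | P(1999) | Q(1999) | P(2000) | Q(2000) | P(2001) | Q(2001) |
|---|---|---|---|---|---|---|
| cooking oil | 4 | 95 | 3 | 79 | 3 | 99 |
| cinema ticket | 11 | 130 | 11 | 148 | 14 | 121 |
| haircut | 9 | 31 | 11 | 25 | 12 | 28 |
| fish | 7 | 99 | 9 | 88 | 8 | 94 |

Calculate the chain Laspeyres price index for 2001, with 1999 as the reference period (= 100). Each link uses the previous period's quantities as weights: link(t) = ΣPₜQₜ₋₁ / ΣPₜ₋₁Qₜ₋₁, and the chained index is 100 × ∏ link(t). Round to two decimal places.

Link 1999→2000:
ΣP(2000)Q(1999) = 3×95 + 11×130 + 11×31 + 9×99 = 285 + 1430 + 341 + 891 = 2947
ΣP(1999)Q(1999) = 4×95 + 11×130 + 9×31 + 7×99 = 380 + 1430 + 279 + 693 = 2782
link = 2947/2782 = 1.059310
Link 2000→2001:
ΣP(2001)Q(2000) = 3×79 + 14×148 + 12×25 + 8×88 = 237 + 2072 + 300 + 704 = 3313
ΣP(2000)Q(2000) = 3×79 + 11×148 + 11×25 + 9×88 = 237 + 1628 + 275 + 792 = 2932
link = 3313/2932 = 1.129945
Chained index = 100 × 1.059310 × 1.129945 = 119.6962

119.70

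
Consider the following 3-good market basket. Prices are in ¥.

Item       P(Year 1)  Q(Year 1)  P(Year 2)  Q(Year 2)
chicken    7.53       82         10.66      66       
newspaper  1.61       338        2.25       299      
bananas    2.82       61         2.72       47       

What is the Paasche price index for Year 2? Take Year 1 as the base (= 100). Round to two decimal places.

135.40

Paasche price index uses current-period quantities as weights.
ΣP(Year 2)·Q(Year 2) = 10.66×66 + 2.25×299 + 2.72×47 = 703.56 + 672.75 + 127.84 = 1504.15
ΣP(Year 1)·Q(Year 2) = 7.53×66 + 1.61×299 + 2.82×47 = 496.98 + 481.39 + 132.54 = 1110.91
Index = 1504.15 / 1110.91 × 100 = 135.3980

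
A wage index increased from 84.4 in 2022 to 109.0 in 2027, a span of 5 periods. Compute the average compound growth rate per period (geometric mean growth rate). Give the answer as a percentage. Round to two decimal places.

5.25%

Growth factor = (109.0/84.4)^(1/5) = (1.291469)^(1/5) = 1.052487
Growth rate = 1.052487 − 1 = 0.052487 = 5.2487%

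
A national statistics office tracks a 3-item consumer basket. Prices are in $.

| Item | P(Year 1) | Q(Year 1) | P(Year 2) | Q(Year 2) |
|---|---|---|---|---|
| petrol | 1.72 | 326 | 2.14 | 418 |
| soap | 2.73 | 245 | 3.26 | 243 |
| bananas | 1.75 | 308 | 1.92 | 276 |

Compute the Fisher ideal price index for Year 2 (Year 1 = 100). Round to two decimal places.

118.44

Laspeyres component (base-period weights):
ΣP(Year 2)Q(Year 1) = 2.14×326 + 3.26×245 + 1.92×308 = 697.64 + 798.7 + 591.36 = 2087.7
ΣP(Year 1)Q(Year 1) = 1.72×326 + 2.73×245 + 1.75×308 = 560.72 + 668.85 + 539 = 1768.57
L = 2087.7 / 1768.57 × 100 = 118.0445
Paasche component (current-period weights):
ΣP(Year 2)Q(Year 2) = 2.14×418 + 3.26×243 + 1.92×276 = 894.52 + 792.18 + 529.92 = 2216.62
ΣP(Year 1)Q(Year 2) = 1.72×418 + 2.73×243 + 1.75×276 = 718.96 + 663.39 + 483 = 1865.35
P = 2216.62 / 1865.35 × 100 = 118.8313
Fisher = √(L × P) = √(118.0445 × 118.8313) = 118.4373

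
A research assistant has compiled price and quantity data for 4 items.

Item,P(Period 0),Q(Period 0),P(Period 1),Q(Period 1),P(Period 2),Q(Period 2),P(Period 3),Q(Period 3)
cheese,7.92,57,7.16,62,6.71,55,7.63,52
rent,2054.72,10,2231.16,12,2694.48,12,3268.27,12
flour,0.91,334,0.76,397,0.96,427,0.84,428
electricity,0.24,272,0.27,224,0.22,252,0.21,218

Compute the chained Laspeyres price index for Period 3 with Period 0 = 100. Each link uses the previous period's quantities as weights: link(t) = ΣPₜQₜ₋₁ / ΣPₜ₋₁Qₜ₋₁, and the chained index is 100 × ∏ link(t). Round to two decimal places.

156.68

Link Period 0→Period 1:
ΣP(Period 1)Q(Period 0) = 7.16×57 + 2231.16×10 + 0.76×334 + 0.27×272 = 408.12 + 22311.6 + 253.84 + 73.44 = 23047
ΣP(Period 0)Q(Period 0) = 7.92×57 + 2054.72×10 + 0.91×334 + 0.24×272 = 451.44 + 20547.2 + 303.94 + 65.28 = 21367.86
link = 23047/21367.86 = 1.078583
Link Period 1→Period 2:
ΣP(Period 2)Q(Period 1) = 6.71×62 + 2694.48×12 + 0.96×397 + 0.22×224 = 416.02 + 32333.76 + 381.12 + 49.28 = 33180.18
ΣP(Period 1)Q(Period 1) = 7.16×62 + 2231.16×12 + 0.76×397 + 0.27×224 = 443.92 + 26773.92 + 301.72 + 60.48 = 27580.04
link = 33180.18/27580.04 = 1.203050
Link Period 2→Period 3:
ΣP(Period 3)Q(Period 2) = 7.63×55 + 3268.27×12 + 0.84×427 + 0.21×252 = 419.65 + 39219.24 + 358.68 + 52.92 = 40050.49
ΣP(Period 2)Q(Period 2) = 6.71×55 + 2694.48×12 + 0.96×427 + 0.22×252 = 369.05 + 32333.76 + 409.92 + 55.44 = 33168.17
link = 40050.49/33168.17 = 1.207498
Chained index = 100 × 1.078583 × 1.203050 × 1.207498 = 156.6836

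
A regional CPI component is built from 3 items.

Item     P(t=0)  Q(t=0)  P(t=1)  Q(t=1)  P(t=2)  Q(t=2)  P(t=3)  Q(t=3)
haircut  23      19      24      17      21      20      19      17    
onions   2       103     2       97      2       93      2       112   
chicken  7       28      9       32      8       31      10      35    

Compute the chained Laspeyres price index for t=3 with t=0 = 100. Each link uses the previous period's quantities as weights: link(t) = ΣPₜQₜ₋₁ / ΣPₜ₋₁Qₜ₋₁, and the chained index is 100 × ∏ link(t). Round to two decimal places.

Link t=0→t=1:
ΣP(t=1)Q(t=0) = 24×19 + 2×103 + 9×28 = 456 + 206 + 252 = 914
ΣP(t=0)Q(t=0) = 23×19 + 2×103 + 7×28 = 437 + 206 + 196 = 839
link = 914/839 = 1.089392
Link t=1→t=2:
ΣP(t=2)Q(t=1) = 21×17 + 2×97 + 8×32 = 357 + 194 + 256 = 807
ΣP(t=1)Q(t=1) = 24×17 + 2×97 + 9×32 = 408 + 194 + 288 = 890
link = 807/890 = 0.906742
Link t=2→t=3:
ΣP(t=3)Q(t=2) = 19×20 + 2×93 + 10×31 = 380 + 186 + 310 = 876
ΣP(t=2)Q(t=2) = 21×20 + 2×93 + 8×31 = 420 + 186 + 248 = 854
link = 876/854 = 1.025761
Chained index = 100 × 1.089392 × 0.906742 × 1.025761 = 101.3244

101.32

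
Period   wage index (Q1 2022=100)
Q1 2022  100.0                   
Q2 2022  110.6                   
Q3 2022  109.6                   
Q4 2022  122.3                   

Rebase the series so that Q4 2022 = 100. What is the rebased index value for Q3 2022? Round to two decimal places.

89.62

Rebased(Q3 2022) = 109.6 / 122.3 × 100 = 89.6157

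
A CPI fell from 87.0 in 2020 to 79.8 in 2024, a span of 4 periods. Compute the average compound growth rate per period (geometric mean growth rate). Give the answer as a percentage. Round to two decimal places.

-2.14%

Growth factor = (79.8/87.0)^(1/4) = (0.917241)^(1/4) = 0.978635
Growth rate = 0.978635 − 1 = -0.021365 = -2.1365%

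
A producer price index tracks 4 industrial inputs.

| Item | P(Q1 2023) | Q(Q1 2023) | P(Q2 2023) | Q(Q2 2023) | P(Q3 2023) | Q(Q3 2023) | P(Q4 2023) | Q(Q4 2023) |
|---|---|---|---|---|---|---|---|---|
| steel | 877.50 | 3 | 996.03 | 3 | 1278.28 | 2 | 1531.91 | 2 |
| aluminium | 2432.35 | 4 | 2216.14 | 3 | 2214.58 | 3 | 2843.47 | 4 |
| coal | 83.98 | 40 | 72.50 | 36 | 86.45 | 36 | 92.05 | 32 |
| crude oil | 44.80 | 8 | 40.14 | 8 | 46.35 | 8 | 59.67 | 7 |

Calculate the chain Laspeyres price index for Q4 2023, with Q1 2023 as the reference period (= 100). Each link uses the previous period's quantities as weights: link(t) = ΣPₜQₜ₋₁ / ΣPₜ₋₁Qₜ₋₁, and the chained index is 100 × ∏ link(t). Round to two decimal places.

126.33

Link Q1 2023→Q2 2023:
ΣP(Q2 2023)Q(Q1 2023) = 996.03×3 + 2216.14×4 + 72.50×40 + 40.14×8 = 2988.09 + 8864.56 + 2900 + 321.12 = 15073.77
ΣP(Q1 2023)Q(Q1 2023) = 877.50×3 + 2432.35×4 + 83.98×40 + 44.80×8 = 2632.5 + 9729.4 + 3359.2 + 358.4 = 16079.5
link = 15073.77/16079.5 = 0.937453
Link Q2 2023→Q3 2023:
ΣP(Q3 2023)Q(Q2 2023) = 1278.28×3 + 2214.58×3 + 86.45×36 + 46.35×8 = 3834.84 + 6643.74 + 3112.2 + 370.8 = 13961.58
ΣP(Q2 2023)Q(Q2 2023) = 996.03×3 + 2216.14×3 + 72.50×36 + 40.14×8 = 2988.09 + 6648.42 + 2610 + 321.12 = 12567.63
link = 13961.58/12567.63 = 1.110916
Link Q3 2023→Q4 2023:
ΣP(Q4 2023)Q(Q3 2023) = 1531.91×2 + 2843.47×3 + 92.05×36 + 59.67×8 = 3063.82 + 8530.41 + 3313.8 + 477.36 = 15385.39
ΣP(Q3 2023)Q(Q3 2023) = 1278.28×2 + 2214.58×3 + 86.45×36 + 46.35×8 = 2556.56 + 6643.74 + 3112.2 + 370.8 = 12683.3
link = 15385.39/12683.3 = 1.213043
Chained index = 100 × 0.937453 × 1.110916 × 1.213043 = 126.3301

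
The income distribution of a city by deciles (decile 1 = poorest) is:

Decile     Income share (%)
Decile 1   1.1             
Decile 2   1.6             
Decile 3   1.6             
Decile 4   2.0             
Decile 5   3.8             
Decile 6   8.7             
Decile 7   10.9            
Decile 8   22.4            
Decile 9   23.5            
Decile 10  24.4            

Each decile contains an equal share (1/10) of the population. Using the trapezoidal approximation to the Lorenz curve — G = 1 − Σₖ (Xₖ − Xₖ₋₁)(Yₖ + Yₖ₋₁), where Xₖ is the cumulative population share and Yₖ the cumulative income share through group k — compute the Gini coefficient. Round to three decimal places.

0.499

Cumulative income shares Yₖ: 0.0110, 0.0270, 0.0430, 0.0630, 0.1010, 0.1880, 0.2970, 0.5210, 0.7560, 1.0000
Σ (Xₖ−Xₖ₋₁)(Yₖ+Yₖ₋₁) = (1/10)(0.0110+0.0000) + (1/10)(0.0270+0.0110) + (1/10)(0.0430+0.0270) + (1/10)(0.0630+0.0430) + (1/10)(0.1010+0.0630) + (1/10)(0.1880+0.1010) + (1/10)(0.2970+0.1880) + (1/10)(0.5210+0.2970) + (1/10)(0.7560+0.5210) + (1/10)(1.0000+0.7560)
  = 0.0011 + 0.0038 + 0.0070 + 0.0106 + 0.0164 + 0.0289 + 0.0485 + 0.0818 + 0.1277 + 0.1756 = 0.5014
G = 1 − 0.5014 = 0.4986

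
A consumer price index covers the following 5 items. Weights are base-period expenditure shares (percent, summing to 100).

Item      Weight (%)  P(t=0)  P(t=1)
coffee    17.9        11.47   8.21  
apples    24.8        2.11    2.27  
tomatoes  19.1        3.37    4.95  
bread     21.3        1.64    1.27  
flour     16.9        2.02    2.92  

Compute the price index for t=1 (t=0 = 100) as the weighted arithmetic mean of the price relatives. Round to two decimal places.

108.47

coffee: 17.9 × (8.21/11.47) = 17.9 × 0.715780 = 12.8125
apples: 24.8 × (2.27/2.11) = 24.8 × 1.075829 = 26.6806
tomatoes: 19.1 × (4.95/3.37) = 19.1 × 1.468843 = 28.0549
bread: 21.3 × (1.27/1.64) = 21.3 × 0.774390 = 16.4945
flour: 16.9 × (2.92/2.02) = 16.9 × 1.445545 = 24.4297
Index = Σ wᵢ·(p₁ᵢ/p₀ᵢ) = 12.8125 + 26.6806 + 28.0549 + 16.4945 + 24.4297 = 108.4721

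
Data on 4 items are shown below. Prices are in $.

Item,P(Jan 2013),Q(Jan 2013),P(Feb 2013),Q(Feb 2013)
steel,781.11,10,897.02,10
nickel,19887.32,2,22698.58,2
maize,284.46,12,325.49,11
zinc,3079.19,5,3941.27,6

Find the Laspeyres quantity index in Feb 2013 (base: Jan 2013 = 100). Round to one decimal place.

104.2

Laspeyres quantity index uses base-period prices as weights.
ΣP(Jan 2013)·Q(Feb 2013) = 781.11×10 + 19887.32×2 + 284.46×11 + 3079.19×6 = 7811.1 + 39774.64 + 3129.06 + 18475.14 = 69189.94
ΣP(Jan 2013)·Q(Jan 2013) = 781.11×10 + 19887.32×2 + 284.46×12 + 3079.19×5 = 7811.1 + 39774.64 + 3413.52 + 15395.95 = 66395.21
Index = 69189.94 / 66395.21 × 100 = 104.2092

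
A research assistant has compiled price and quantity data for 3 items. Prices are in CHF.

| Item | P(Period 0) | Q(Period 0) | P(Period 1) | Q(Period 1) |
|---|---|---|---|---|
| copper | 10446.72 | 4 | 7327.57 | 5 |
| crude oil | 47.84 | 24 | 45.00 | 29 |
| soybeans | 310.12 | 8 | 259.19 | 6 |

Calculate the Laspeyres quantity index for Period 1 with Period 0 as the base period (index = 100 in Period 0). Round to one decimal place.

Laspeyres quantity index uses base-period prices as weights.
ΣP(Period 0)·Q(Period 1) = 10446.72×5 + 47.84×29 + 310.12×6 = 52233.6 + 1387.36 + 1860.72 = 55481.68
ΣP(Period 0)·Q(Period 0) = 10446.72×4 + 47.84×24 + 310.12×8 = 41786.88 + 1148.16 + 2480.96 = 45416
Index = 55481.68 / 45416 × 100 = 122.1633

122.2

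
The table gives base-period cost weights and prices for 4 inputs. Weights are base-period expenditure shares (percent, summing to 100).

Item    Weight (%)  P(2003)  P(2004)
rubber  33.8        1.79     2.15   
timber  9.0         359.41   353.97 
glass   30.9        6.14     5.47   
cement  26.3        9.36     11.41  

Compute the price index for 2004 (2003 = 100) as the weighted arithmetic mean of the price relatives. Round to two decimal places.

rubber: 33.8 × (2.15/1.79) = 33.8 × 1.201117 = 40.5978
timber: 9.0 × (353.97/359.41) = 9.0 × 0.984864 = 8.8638
glass: 30.9 × (5.47/6.14) = 30.9 × 0.890879 = 27.5282
cement: 26.3 × (11.41/9.36) = 26.3 × 1.219017 = 32.0601
Index = Σ wᵢ·(p₁ᵢ/p₀ᵢ) = 40.5978 + 8.8638 + 27.5282 + 32.0601 = 109.0499

109.05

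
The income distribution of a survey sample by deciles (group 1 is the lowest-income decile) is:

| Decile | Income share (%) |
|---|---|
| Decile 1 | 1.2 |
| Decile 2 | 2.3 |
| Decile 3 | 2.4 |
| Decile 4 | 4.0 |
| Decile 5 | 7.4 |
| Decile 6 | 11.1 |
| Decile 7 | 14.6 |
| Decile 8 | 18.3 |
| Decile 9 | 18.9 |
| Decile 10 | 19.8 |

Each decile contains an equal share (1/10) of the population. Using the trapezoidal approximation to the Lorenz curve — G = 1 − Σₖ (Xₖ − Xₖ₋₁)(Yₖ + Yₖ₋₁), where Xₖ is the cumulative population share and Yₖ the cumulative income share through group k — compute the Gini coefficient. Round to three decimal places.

0.399

Cumulative income shares Yₖ: 0.0120, 0.0350, 0.0590, 0.0990, 0.1730, 0.2840, 0.4300, 0.6130, 0.8020, 1.0000
Σ (Xₖ−Xₖ₋₁)(Yₖ+Yₖ₋₁) = (1/10)(0.0120+0.0000) + (1/10)(0.0350+0.0120) + (1/10)(0.0590+0.0350) + (1/10)(0.0990+0.0590) + (1/10)(0.1730+0.0990) + (1/10)(0.2840+0.1730) + (1/10)(0.4300+0.2840) + (1/10)(0.6130+0.4300) + (1/10)(0.8020+0.6130) + (1/10)(1.0000+0.8020)
  = 0.0012 + 0.0047 + 0.0094 + 0.0158 + 0.0272 + 0.0457 + 0.0714 + 0.1043 + 0.1415 + 0.1802 = 0.6014
G = 1 − 0.6014 = 0.3986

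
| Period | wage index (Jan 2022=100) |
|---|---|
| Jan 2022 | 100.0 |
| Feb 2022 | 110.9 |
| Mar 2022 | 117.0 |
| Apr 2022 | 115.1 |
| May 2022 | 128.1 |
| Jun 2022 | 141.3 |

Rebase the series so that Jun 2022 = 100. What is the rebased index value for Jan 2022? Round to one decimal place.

Rebased(Jan 2022) = 100.0 / 141.3 × 100 = 70.7714

70.8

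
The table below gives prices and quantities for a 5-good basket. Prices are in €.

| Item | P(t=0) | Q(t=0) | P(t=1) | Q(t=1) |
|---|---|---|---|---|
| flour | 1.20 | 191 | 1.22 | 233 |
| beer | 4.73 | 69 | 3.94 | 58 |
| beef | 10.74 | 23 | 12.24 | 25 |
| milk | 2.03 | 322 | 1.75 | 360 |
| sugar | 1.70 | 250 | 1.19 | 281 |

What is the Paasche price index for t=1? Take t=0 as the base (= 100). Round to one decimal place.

Paasche price index uses current-period quantities as weights.
ΣP(t=1)·Q(t=1) = 1.22×233 + 3.94×58 + 12.24×25 + 1.75×360 + 1.19×281 = 284.26 + 228.52 + 306 + 630 + 334.39 = 1783.17
ΣP(t=0)·Q(t=1) = 1.20×233 + 4.73×58 + 10.74×25 + 2.03×360 + 1.70×281 = 279.6 + 274.34 + 268.5 + 730.8 + 477.7 = 2030.94
Index = 1783.17 / 2030.94 × 100 = 87.8002

87.8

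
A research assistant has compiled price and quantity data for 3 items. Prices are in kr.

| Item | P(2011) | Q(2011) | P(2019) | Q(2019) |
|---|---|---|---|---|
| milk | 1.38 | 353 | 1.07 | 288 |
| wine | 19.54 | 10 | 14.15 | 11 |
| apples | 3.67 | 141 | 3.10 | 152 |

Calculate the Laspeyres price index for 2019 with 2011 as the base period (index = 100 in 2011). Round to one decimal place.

79.7

Laspeyres price index uses base-period quantities as weights.
ΣP(2019)·Q(2011) = 1.07×353 + 14.15×10 + 3.10×141 = 377.71 + 141.5 + 437.1 = 956.31
ΣP(2011)·Q(2011) = 1.38×353 + 19.54×10 + 3.67×141 = 487.14 + 195.4 + 517.47 = 1200.01
Index = 956.31 / 1200.01 × 100 = 79.6918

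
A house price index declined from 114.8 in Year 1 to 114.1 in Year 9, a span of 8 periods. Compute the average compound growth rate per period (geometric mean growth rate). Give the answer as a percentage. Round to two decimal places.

Growth factor = (114.1/114.8)^(1/8) = (0.993902)^(1/8) = 0.999236
Growth rate = 0.999236 − 1 = -0.000764 = -0.0764%

-0.08%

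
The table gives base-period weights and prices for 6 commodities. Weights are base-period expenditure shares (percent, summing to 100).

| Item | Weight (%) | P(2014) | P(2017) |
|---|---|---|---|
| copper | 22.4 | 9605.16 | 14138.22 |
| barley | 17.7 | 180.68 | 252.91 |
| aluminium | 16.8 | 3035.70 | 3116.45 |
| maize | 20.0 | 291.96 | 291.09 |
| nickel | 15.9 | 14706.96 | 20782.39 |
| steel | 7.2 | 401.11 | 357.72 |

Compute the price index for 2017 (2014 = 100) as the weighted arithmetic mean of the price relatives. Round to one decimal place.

copper: 22.4 × (14138.22/9605.16) = 22.4 × 1.471940 = 32.9715
barley: 17.7 × (252.91/180.68) = 17.7 × 1.399768 = 24.7759
aluminium: 16.8 × (3116.45/3035.70) = 16.8 × 1.026600 = 17.2469
maize: 20.0 × (291.09/291.96) = 20.0 × 0.997020 = 19.9404
nickel: 15.9 × (20782.39/14706.96) = 15.9 × 1.413099 = 22.4683
steel: 7.2 × (357.72/401.11) = 7.2 × 0.891825 = 6.4211
Index = Σ wᵢ·(p₁ᵢ/p₀ᵢ) = 32.9715 + 24.7759 + 17.2469 + 19.9404 + 22.4683 + 6.4211 = 123.8240

123.8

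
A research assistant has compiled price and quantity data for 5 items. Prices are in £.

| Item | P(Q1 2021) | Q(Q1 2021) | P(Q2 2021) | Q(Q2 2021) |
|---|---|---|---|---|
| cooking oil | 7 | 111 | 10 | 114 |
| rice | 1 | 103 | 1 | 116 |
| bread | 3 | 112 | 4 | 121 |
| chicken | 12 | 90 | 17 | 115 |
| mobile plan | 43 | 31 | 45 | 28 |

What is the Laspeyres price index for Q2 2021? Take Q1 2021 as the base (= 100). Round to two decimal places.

Laspeyres price index uses base-period quantities as weights.
ΣP(Q2 2021)·Q(Q1 2021) = 10×111 + 1×103 + 4×112 + 17×90 + 45×31 = 1110 + 103 + 448 + 1530 + 1395 = 4586
ΣP(Q1 2021)·Q(Q1 2021) = 7×111 + 1×103 + 3×112 + 12×90 + 43×31 = 777 + 103 + 336 + 1080 + 1333 = 3629
Index = 4586 / 3629 × 100 = 126.3709

126.37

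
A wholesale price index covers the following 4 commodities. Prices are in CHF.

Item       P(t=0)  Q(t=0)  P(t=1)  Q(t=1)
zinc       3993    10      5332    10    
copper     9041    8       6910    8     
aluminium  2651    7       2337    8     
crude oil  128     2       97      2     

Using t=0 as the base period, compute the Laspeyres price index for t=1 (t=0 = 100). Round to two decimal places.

95.48

Laspeyres price index uses base-period quantities as weights.
ΣP(t=1)·Q(t=0) = 5332×10 + 6910×8 + 2337×7 + 97×2 = 53320 + 55280 + 16359 + 194 = 125153
ΣP(t=0)·Q(t=0) = 3993×10 + 9041×8 + 2651×7 + 128×2 = 39930 + 72328 + 18557 + 256 = 131071
Index = 125153 / 131071 × 100 = 95.4849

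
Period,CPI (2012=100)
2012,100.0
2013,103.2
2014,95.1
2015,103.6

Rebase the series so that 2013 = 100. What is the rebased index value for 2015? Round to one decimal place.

100.4

Rebased(2015) = 103.6 / 103.2 × 100 = 100.3876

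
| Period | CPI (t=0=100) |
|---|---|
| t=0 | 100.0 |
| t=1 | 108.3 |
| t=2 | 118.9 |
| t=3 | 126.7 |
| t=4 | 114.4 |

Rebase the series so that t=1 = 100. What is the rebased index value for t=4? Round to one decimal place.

105.6

Rebased(t=4) = 114.4 / 108.3 × 100 = 105.6325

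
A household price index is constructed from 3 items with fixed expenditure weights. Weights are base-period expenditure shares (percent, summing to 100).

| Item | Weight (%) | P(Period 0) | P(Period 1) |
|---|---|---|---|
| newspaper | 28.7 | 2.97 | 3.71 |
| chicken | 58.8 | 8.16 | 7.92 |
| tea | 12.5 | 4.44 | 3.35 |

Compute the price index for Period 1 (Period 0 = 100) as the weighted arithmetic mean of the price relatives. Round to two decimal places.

102.35

newspaper: 28.7 × (3.71/2.97) = 28.7 × 1.249158 = 35.8508
chicken: 58.8 × (7.92/8.16) = 58.8 × 0.970588 = 57.0706
tea: 12.5 × (3.35/4.44) = 12.5 × 0.754505 = 9.4313
Index = Σ wᵢ·(p₁ᵢ/p₀ᵢ) = 35.8508 + 57.0706 + 9.4313 = 102.3527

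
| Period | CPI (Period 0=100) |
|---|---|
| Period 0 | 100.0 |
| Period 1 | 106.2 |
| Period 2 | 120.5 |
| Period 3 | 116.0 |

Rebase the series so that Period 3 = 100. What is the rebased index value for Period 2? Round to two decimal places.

103.88

Rebased(Period 2) = 120.5 / 116.0 × 100 = 103.8793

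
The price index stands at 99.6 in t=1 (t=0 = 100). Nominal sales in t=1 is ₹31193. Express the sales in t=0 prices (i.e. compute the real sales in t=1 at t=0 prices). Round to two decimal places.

31318.27

Real = Nominal ÷ (Index/100) = 31193 ÷ (99.6/100)
     = 31193 ÷ 0.996 = 31318.2731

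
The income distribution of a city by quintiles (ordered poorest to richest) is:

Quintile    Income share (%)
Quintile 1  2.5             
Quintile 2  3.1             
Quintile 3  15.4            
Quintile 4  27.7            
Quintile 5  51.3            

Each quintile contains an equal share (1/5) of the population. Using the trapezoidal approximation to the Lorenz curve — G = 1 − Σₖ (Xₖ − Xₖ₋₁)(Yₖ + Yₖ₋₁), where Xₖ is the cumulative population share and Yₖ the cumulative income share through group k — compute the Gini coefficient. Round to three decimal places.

Cumulative income shares Yₖ: 0.0250, 0.0560, 0.2100, 0.4870, 1.0000
Σ (Xₖ−Xₖ₋₁)(Yₖ+Yₖ₋₁) = (1/5)(0.0250+0.0000) + (1/5)(0.0560+0.0250) + (1/5)(0.2100+0.0560) + (1/5)(0.4870+0.2100) + (1/5)(1.0000+0.4870)
  = 0.0050 + 0.0162 + 0.0532 + 0.1394 + 0.2974 = 0.5112
G = 1 − 0.5112 = 0.4888

0.489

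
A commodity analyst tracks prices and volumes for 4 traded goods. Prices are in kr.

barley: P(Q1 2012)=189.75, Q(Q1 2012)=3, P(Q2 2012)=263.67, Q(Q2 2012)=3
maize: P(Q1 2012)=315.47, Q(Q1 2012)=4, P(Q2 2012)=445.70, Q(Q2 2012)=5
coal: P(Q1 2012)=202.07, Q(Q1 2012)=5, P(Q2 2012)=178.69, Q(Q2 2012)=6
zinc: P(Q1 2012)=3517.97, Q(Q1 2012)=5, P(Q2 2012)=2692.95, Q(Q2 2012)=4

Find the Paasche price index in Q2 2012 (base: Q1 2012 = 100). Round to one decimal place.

85.3

Paasche price index uses current-period quantities as weights.
ΣP(Q2 2012)·Q(Q2 2012) = 263.67×3 + 445.70×5 + 178.69×6 + 2692.95×4 = 791.01 + 2228.5 + 1072.14 + 10771.8 = 14863.45
ΣP(Q1 2012)·Q(Q2 2012) = 189.75×3 + 315.47×5 + 202.07×6 + 3517.97×4 = 569.25 + 1577.35 + 1212.42 + 14071.88 = 17430.9
Index = 14863.45 / 17430.9 × 100 = 85.2707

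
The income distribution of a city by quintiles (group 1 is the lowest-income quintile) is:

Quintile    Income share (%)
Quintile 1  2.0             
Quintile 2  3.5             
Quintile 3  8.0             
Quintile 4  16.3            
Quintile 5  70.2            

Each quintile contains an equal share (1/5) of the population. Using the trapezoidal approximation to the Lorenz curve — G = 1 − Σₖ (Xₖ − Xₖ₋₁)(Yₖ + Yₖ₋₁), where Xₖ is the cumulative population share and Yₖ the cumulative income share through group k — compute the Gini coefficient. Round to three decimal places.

0.597

Cumulative income shares Yₖ: 0.0200, 0.0550, 0.1350, 0.2980, 1.0000
Σ (Xₖ−Xₖ₋₁)(Yₖ+Yₖ₋₁) = (1/5)(0.0200+0.0000) + (1/5)(0.0550+0.0200) + (1/5)(0.1350+0.0550) + (1/5)(0.2980+0.1350) + (1/5)(1.0000+0.2980)
  = 0.0040 + 0.0150 + 0.0380 + 0.0866 + 0.2596 = 0.4032
G = 1 − 0.4032 = 0.5968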